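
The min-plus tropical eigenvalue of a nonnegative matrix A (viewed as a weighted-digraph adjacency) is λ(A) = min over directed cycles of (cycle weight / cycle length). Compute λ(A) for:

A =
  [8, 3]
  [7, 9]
λ(A) = 5

Enumerate directed cycles and compute their means (weight / length). Sample:
  cycle 0 → 0: weight = 8, length = 1, mean = 8/1 ≈ 8.000
  cycle 1 → 1: weight = 9, length = 1, mean = 9/1 ≈ 9.000
  cycle 0 → 1 → 0: weight = 10, length = 2, mean = 10/2 ≈ 5.000
  cycle 1 → 0 → 1: weight = 10, length = 2, mean = 10/2 ≈ 5.000
Minimum mean = 5.000, attained e.g. along the cycle 0 → 1 → 0 with weight 10 and length 2. So λ(A) = 10/2 = 5.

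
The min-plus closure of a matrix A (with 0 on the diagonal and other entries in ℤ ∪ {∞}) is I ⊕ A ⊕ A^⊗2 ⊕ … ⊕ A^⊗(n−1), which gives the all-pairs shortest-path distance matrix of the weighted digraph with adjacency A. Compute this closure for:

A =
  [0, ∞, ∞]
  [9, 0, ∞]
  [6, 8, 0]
Closure =
  [0, ∞, ∞]
  [9, 0, ∞]
  [6, 8, 0]

This is the Floyd-Warshall all-pairs shortest-path computation. For each intermediate vertex k = 0, 1, …, 2, update dist[i][j] ← min(dist[i][j], dist[i][k] + dist[k][j]). The final matrix gives, for each (i, j), the minimum total weight of any directed path from i to j (possibly empty when i = j).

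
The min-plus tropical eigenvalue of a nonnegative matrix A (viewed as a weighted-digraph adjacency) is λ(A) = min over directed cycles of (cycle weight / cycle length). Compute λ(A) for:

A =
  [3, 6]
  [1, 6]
λ(A) = 3

Enumerate directed cycles and compute their means (weight / length). Sample:
  cycle 0 → 0: weight = 3, length = 1, mean = 3/1 ≈ 3.000
  cycle 1 → 1: weight = 6, length = 1, mean = 6/1 ≈ 6.000
  cycle 0 → 1 → 0: weight = 7, length = 2, mean = 7/2 ≈ 3.500
  cycle 1 → 0 → 1: weight = 7, length = 2, mean = 7/2 ≈ 3.500
Minimum mean = 3.000, attained e.g. along the cycle 0 → 0 with weight 3 and length 1. So λ(A) = 3/1 = 3.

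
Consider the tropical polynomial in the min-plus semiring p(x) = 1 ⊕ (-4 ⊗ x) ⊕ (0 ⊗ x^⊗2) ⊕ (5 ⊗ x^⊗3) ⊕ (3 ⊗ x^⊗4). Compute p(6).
p(6) = 1

A tropical monomial a ⊗ x^⊗i evaluates to a + i · x. Evaluating each term at x = 6:
  Term 0 contributes 1 + 0 · 6 = 1
  Term 1 contributes -4 + 1 · 6 = 2
  Term 2 contributes 0 + 2 · 6 = 12
  Term 3 contributes 5 + 3 · 6 = 23
  Term 4 contributes 3 + 4 · 6 = 27
p(6) = ⊕ of these = min[1, 2, 12, 23, 27] = 1.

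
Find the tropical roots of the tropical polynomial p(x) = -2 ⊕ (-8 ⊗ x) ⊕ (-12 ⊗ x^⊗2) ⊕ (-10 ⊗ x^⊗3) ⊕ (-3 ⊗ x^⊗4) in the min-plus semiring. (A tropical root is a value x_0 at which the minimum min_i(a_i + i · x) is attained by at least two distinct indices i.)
Roots: {-7, -2, 4, 6}

Each tropical root is a break point of the lower envelope of the lines y = a_i + i · x (there are 5 lines, with slopes 0, 1, ..., 4). Only the lines that attain the minimum somewhere contribute to roots; other lines are dominated. Here the surviving (envelope) indices are i = 4, i = 3, i = 2, i = 1, i = 0.
Intersections between consecutive envelope lines give the roots: for adjacent envelope indices i < j the intersection is x = (a_i − a_j) / (j − i). Reading off the sorted break points: {-7, -2, 4, 6}.
Verification: at each break x_0, at least two indices attain the minimum of min_i(a_i + i · x_0).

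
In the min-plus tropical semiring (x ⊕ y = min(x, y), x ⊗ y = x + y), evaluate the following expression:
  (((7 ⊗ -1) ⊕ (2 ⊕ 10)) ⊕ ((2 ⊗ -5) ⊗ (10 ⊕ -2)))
(((7 ⊗ -1) ⊕ (2 ⊕ 10)) ⊕ ((2 ⊗ -5) ⊗ (10 ⊕ -2))) = -5

Expand innermost to outermost. Recall ⊕ takes the minimum of its arguments and ⊗ takes their sum. Working out the expression (((7 ⊗ -1) ⊕ (2 ⊕ 10)) ⊕ ((2 ⊗ -5) ⊗ (10 ⊕ -2))) gives -5.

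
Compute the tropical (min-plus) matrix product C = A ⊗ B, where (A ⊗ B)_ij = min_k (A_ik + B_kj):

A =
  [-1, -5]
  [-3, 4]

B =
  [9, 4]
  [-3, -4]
A ⊗ B =
  [-8, -9]
  [1, 0]

Apply the min-plus product entry-by-entry:
  C[0][0] = min over k of (A[0][0] + B[0][0] = -1 + 9 = 8, A[0][1] + B[1][0] = -5 + -3 = -8) = -8 (attained at k = 1)
  C[0][1] = min over k of (A[0][0] + B[0][1] = -1 + 4 = 3, A[0][1] + B[1][1] = -5 + -4 = -9) = -9 (attained at k = 1)
  C[1][0] = min over k of (A[1][0] + B[0][0] = -3 + 9 = 6, A[1][1] + B[1][0] = 4 + -3 = 1) = 1 (attained at k = 1)
  C[1][1] = min over k of (A[1][0] + B[0][1] = -3 + 4 = 1, A[1][1] + B[1][1] = 4 + -4 = 0) = 0 (attained at k = 1)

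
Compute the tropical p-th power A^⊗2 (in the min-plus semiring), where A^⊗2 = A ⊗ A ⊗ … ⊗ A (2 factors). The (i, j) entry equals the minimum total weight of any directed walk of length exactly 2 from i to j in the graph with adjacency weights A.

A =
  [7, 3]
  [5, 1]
A^⊗2 =
  [8, 4]
  [6, 2]

Each entry (A^⊗2)_ij equals the minimum over all length-2 walks i = v_0 → v_1 → … → v_2 = j of Σ_t A[v_t][v_{t+1}]. For example, for (i, j) = (0, 1) we minimise over 2 possible intermediate vertex sequences; the minimum is 4, attained along the walk 0 → 1 → 1.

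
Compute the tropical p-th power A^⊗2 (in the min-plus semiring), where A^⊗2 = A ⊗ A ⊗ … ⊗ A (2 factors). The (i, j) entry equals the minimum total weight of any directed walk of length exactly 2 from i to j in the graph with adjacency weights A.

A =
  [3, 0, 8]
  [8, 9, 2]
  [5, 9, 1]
A^⊗2 =
  [6, 3, 2]
  [7, 8, 3]
  [6, 5, 2]

Each entry (A^⊗2)_ij equals the minimum over all length-2 walks i = v_0 → v_1 → … → v_2 = j of Σ_t A[v_t][v_{t+1}]. For example, for (i, j) = (0, 2) we minimise over 3 possible intermediate vertex sequences; the minimum is 2, attained along the walk 0 → 1 → 2.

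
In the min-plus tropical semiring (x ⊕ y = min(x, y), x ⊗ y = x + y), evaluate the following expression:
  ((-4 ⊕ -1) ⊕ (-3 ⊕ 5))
((-4 ⊕ -1) ⊕ (-3 ⊕ 5)) = -4

Expand innermost to outermost. Recall ⊕ takes the minimum of its arguments and ⊗ takes their sum. Working out the expression ((-4 ⊕ -1) ⊕ (-3 ⊕ 5)) gives -4.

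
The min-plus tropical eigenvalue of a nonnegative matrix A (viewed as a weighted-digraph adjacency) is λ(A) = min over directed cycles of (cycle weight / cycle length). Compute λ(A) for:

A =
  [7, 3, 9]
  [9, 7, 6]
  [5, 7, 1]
λ(A) = 1

Enumerate directed cycles and compute their means (weight / length). Sample:
  cycle 0 → 0: weight = 7, length = 1, mean = 7/1 ≈ 7.000
  cycle 1 → 1: weight = 7, length = 1, mean = 7/1 ≈ 7.000
  cycle 2 → 2: weight = 1, length = 1, mean = 1/1 ≈ 1.000
  cycle 0 → 1 → 0: weight = 12, length = 2, mean = 12/2 ≈ 6.000
  cycle 0 → 2 → 0: weight = 14, length = 2, mean = 14/2 ≈ 7.000
  cycle 1 → 0 → 1: weight = 12, length = 2, mean = 12/2 ≈ 6.000
Minimum mean = 1.000, attained e.g. along the cycle 2 → 2 with weight 1 and length 1. So λ(A) = 1/1 = 1.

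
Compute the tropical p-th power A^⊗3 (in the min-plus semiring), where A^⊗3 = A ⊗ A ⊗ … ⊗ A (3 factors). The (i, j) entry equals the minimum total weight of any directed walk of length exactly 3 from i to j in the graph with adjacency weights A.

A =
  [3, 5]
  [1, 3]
A^⊗3 =
  [9, 11]
  [7, 9]

Each entry (A^⊗3)_ij equals the minimum over all length-3 walks i = v_0 → v_1 → … → v_3 = j of Σ_t A[v_t][v_{t+1}]. For example, for (i, j) = (0, 1) we minimise over 4 possible intermediate vertex sequences; the minimum is 11, attained along the walk 0 → 0 → 0 → 1.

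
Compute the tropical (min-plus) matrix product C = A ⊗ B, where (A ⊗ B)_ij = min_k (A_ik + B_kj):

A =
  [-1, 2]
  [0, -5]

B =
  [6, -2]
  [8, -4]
A ⊗ B =
  [5, -3]
  [3, -9]

Apply the min-plus product entry-by-entry:
  C[0][0] = min over k of (A[0][0] + B[0][0] = -1 + 6 = 5, A[0][1] + B[1][0] = 2 + 8 = 10) = 5 (attained at k = 0)
  C[0][1] = min over k of (A[0][0] + B[0][1] = -1 + -2 = -3, A[0][1] + B[1][1] = 2 + -4 = -2) = -3 (attained at k = 0)
  C[1][0] = min over k of (A[1][0] + B[0][0] = 0 + 6 = 6, A[1][1] + B[1][0] = -5 + 8 = 3) = 3 (attained at k = 1)
  C[1][1] = min over k of (A[1][0] + B[0][1] = 0 + -2 = -2, A[1][1] + B[1][1] = -5 + -4 = -9) = -9 (attained at k = 1)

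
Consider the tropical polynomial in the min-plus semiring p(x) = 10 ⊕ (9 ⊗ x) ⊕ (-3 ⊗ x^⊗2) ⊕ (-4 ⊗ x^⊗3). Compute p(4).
p(4) = 5

A tropical monomial a ⊗ x^⊗i evaluates to a + i · x. Evaluating each term at x = 4:
  Term 0 contributes 10 + 0 · 4 = 10
  Term 1 contributes 9 + 1 · 4 = 13
  Term 2 contributes -3 + 2 · 4 = 5
  Term 3 contributes -4 + 3 · 4 = 8
p(4) = ⊕ of these = min[10, 13, 5, 8] = 5.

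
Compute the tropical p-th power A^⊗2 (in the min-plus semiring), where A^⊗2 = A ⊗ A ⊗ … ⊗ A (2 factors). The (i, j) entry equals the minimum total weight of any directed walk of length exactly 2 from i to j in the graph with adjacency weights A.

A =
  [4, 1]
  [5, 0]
A^⊗2 =
  [6, 1]
  [5, 0]

Each entry (A^⊗2)_ij equals the minimum over all length-2 walks i = v_0 → v_1 → … → v_2 = j of Σ_t A[v_t][v_{t+1}]. For example, for (i, j) = (0, 1) we minimise over 2 possible intermediate vertex sequences; the minimum is 1, attained along the walk 0 → 1 → 1.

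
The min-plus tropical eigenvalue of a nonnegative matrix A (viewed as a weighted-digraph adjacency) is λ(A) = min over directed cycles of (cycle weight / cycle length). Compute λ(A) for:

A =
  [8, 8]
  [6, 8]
λ(A) = 7

Enumerate directed cycles and compute their means (weight / length). Sample:
  cycle 0 → 0: weight = 8, length = 1, mean = 8/1 ≈ 8.000
  cycle 1 → 1: weight = 8, length = 1, mean = 8/1 ≈ 8.000
  cycle 0 → 1 → 0: weight = 14, length = 2, mean = 14/2 ≈ 7.000
  cycle 1 → 0 → 1: weight = 14, length = 2, mean = 14/2 ≈ 7.000
Minimum mean = 7.000, attained e.g. along the cycle 0 → 1 → 0 with weight 14 and length 2. So λ(A) = 14/2 = 7.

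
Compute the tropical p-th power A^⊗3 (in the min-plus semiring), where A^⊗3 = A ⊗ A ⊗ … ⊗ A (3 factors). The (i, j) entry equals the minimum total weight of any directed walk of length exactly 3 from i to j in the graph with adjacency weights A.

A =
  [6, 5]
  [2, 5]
A^⊗3 =
  [12, 12]
  [9, 12]

Each entry (A^⊗3)_ij equals the minimum over all length-3 walks i = v_0 → v_1 → … → v_3 = j of Σ_t A[v_t][v_{t+1}]. For example, for (i, j) = (0, 1) we minimise over 4 possible intermediate vertex sequences; the minimum is 12, attained along the walk 0 → 1 → 0 → 1.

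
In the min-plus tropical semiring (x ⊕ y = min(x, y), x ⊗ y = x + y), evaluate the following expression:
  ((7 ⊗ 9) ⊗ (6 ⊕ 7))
((7 ⊗ 9) ⊗ (6 ⊕ 7)) = 22

Expand innermost to outermost. Recall ⊕ takes the minimum of its arguments and ⊗ takes their sum. Working out the expression ((7 ⊗ 9) ⊗ (6 ⊕ 7)) gives 22.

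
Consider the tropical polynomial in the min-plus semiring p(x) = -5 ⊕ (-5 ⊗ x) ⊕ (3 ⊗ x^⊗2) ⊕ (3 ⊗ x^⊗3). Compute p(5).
p(5) = -5

A tropical monomial a ⊗ x^⊗i evaluates to a + i · x. Evaluating each term at x = 5:
  Term 0 contributes -5 + 0 · 5 = -5
  Term 1 contributes -5 + 1 · 5 = 0
  Term 2 contributes 3 + 2 · 5 = 13
  Term 3 contributes 3 + 3 · 5 = 18
p(5) = ⊕ of these = min[-5, 0, 13, 18] = -5.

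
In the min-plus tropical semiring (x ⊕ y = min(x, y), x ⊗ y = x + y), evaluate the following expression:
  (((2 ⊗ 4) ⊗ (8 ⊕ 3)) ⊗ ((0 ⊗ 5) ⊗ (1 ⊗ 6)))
(((2 ⊗ 4) ⊗ (8 ⊕ 3)) ⊗ ((0 ⊗ 5) ⊗ (1 ⊗ 6))) = 21

Expand innermost to outermost. Recall ⊕ takes the minimum of its arguments and ⊗ takes their sum. Working out the expression (((2 ⊗ 4) ⊗ (8 ⊕ 3)) ⊗ ((0 ⊗ 5) ⊗ (1 ⊗ 6))) gives 21.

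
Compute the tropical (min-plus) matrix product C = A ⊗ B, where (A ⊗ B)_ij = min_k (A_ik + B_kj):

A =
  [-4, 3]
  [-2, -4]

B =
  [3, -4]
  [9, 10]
A ⊗ B =
  [-1, -8]
  [1, -6]

Apply the min-plus product entry-by-entry:
  C[0][0] = min over k of (A[0][0] + B[0][0] = -4 + 3 = -1, A[0][1] + B[1][0] = 3 + 9 = 12) = -1 (attained at k = 0)
  C[0][1] = min over k of (A[0][0] + B[0][1] = -4 + -4 = -8, A[0][1] + B[1][1] = 3 + 10 = 13) = -8 (attained at k = 0)
  C[1][0] = min over k of (A[1][0] + B[0][0] = -2 + 3 = 1, A[1][1] + B[1][0] = -4 + 9 = 5) = 1 (attained at k = 0)
  C[1][1] = min over k of (A[1][0] + B[0][1] = -2 + -4 = -6, A[1][1] + B[1][1] = -4 + 10 = 6) = -6 (attained at k = 0)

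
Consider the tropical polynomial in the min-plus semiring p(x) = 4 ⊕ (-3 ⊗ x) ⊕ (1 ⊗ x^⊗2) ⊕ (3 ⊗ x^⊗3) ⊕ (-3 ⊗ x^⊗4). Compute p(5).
p(5) = 2

A tropical monomial a ⊗ x^⊗i evaluates to a + i · x. Evaluating each term at x = 5:
  Term 0 contributes 4 + 0 · 5 = 4
  Term 1 contributes -3 + 1 · 5 = 2
  Term 2 contributes 1 + 2 · 5 = 11
  Term 3 contributes 3 + 3 · 5 = 18
  Term 4 contributes -3 + 4 · 5 = 17
p(5) = ⊕ of these = min[4, 2, 11, 18, 17] = 2.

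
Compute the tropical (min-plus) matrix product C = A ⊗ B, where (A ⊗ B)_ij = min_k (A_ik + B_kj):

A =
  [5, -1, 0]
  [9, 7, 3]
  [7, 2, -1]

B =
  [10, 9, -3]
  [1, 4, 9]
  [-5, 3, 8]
A ⊗ B =
  [-5, 3, 2]
  [-2, 6, 6]
  [-6, 2, 4]

Apply the min-plus product entry-by-entry:
  C[0][0] = min over k of (A[0][0] + B[0][0] = 5 + 10 = 15, A[0][1] + B[1][0] = -1 + 1 = 0, A[0][2] + B[2][0] = 0 + -5 = -5) = -5 (attained at k = 2)
  C[0][1] = min over k of (A[0][0] + B[0][1] = 5 + 9 = 14, A[0][1] + B[1][1] = -1 + 4 = 3, A[0][2] + B[2][1] = 0 + 3 = 3) = 3 (attained at k = 1)
  C[0][2] = min over k of (A[0][0] + B[0][2] = 5 + -3 = 2, A[0][1] + B[1][2] = -1 + 9 = 8, A[0][2] + B[2][2] = 0 + 8 = 8) = 2 (attained at k = 0)
  C[1][0] = min over k of (A[1][0] + B[0][0] = 9 + 10 = 19, A[1][1] + B[1][0] = 7 + 1 = 8, A[1][2] + B[2][0] = 3 + -5 = -2) = -2 (attained at k = 2)
  C[1][1] = min over k of (A[1][0] + B[0][1] = 9 + 9 = 18, A[1][1] + B[1][1] = 7 + 4 = 11, A[1][2] + B[2][1] = 3 + 3 = 6) = 6 (attained at k = 2)
  C[1][2] = min over k of (A[1][0] + B[0][2] = 9 + -3 = 6, A[1][1] + B[1][2] = 7 + 9 = 16, A[1][2] + B[2][2] = 3 + 8 = 11) = 6 (attained at k = 0)
  C[2][0] = min over k of (A[2][0] + B[0][0] = 7 + 10 = 17, A[2][1] + B[1][0] = 2 + 1 = 3, A[2][2] + B[2][0] = -1 + -5 = -6) = -6 (attained at k = 2)
  C[2][1] = min over k of (A[2][0] + B[0][1] = 7 + 9 = 16, A[2][1] + B[1][1] = 2 + 4 = 6, A[2][2] + B[2][1] = -1 + 3 = 2) = 2 (attained at k = 2)
  C[2][2] = min over k of (A[2][0] + B[0][2] = 7 + -3 = 4, A[2][1] + B[1][2] = 2 + 9 = 11, A[2][2] + B[2][2] = -1 + 8 = 7) = 4 (attained at k = 0)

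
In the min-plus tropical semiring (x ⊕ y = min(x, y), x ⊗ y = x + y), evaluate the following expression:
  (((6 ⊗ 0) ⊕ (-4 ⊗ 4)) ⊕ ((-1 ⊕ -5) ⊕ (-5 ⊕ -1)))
(((6 ⊗ 0) ⊕ (-4 ⊗ 4)) ⊕ ((-1 ⊕ -5) ⊕ (-5 ⊕ -1))) = -5

Expand innermost to outermost. Recall ⊕ takes the minimum of its arguments and ⊗ takes their sum. Working out the expression (((6 ⊗ 0) ⊕ (-4 ⊗ 4)) ⊕ ((-1 ⊕ -5) ⊕ (-5 ⊕ -1))) gives -5.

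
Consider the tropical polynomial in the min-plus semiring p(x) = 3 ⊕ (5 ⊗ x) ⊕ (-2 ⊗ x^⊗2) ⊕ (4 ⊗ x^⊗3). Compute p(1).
p(1) = 0

A tropical monomial a ⊗ x^⊗i evaluates to a + i · x. Evaluating each term at x = 1:
  Term 0 contributes 3 + 0 · 1 = 3
  Term 1 contributes 5 + 1 · 1 = 6
  Term 2 contributes -2 + 2 · 1 = 0
  Term 3 contributes 4 + 3 · 1 = 7
p(1) = ⊕ of these = min[3, 6, 0, 7] = 0.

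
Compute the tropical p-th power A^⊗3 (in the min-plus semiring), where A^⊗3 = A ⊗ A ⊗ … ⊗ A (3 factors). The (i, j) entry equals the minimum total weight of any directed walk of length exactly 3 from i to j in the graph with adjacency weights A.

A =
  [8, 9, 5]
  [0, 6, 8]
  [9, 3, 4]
A^⊗3 =
  [8, 12, 13]
  [9, 8, 9]
  [7, 11, 8]

Each entry (A^⊗3)_ij equals the minimum over all length-3 walks i = v_0 → v_1 → … → v_3 = j of Σ_t A[v_t][v_{t+1}]. For example, for (i, j) = (0, 2) we minimise over 9 possible intermediate vertex sequences; the minimum is 13, attained along the walk 0 → 2 → 2 → 2.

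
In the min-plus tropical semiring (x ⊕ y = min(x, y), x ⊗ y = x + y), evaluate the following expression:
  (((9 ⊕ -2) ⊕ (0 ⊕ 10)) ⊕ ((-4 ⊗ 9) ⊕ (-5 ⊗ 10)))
(((9 ⊕ -2) ⊕ (0 ⊕ 10)) ⊕ ((-4 ⊗ 9) ⊕ (-5 ⊗ 10))) = -2

Expand innermost to outermost. Recall ⊕ takes the minimum of its arguments and ⊗ takes their sum. Working out the expression (((9 ⊕ -2) ⊕ (0 ⊕ 10)) ⊕ ((-4 ⊗ 9) ⊕ (-5 ⊗ 10))) gives -2.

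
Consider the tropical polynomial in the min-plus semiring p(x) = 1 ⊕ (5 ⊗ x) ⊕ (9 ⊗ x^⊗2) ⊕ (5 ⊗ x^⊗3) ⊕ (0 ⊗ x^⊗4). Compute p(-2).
p(-2) = -8

A tropical monomial a ⊗ x^⊗i evaluates to a + i · x. Evaluating each term at x = -2:
  Term 0 contributes 1 + 0 · -2 = 1
  Term 1 contributes 5 + 1 · -2 = 3
  Term 2 contributes 9 + 2 · -2 = 5
  Term 3 contributes 5 + 3 · -2 = -1
  Term 4 contributes 0 + 4 · -2 = -8
p(-2) = ⊕ of these = min[1, 3, 5, -1, -8] = -8.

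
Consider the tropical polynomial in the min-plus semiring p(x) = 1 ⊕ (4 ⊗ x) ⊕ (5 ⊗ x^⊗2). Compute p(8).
p(8) = 1

A tropical monomial a ⊗ x^⊗i evaluates to a + i · x. Evaluating each term at x = 8:
  Term 0 contributes 1 + 0 · 8 = 1
  Term 1 contributes 4 + 1 · 8 = 12
  Term 2 contributes 5 + 2 · 8 = 21
p(8) = ⊕ of these = min[1, 12, 21] = 1.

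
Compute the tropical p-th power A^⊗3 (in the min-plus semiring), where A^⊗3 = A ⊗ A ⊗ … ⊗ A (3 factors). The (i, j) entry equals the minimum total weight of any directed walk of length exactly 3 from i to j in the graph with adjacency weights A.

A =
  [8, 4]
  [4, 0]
A^⊗3 =
  [8, 4]
  [4, 0]

Each entry (A^⊗3)_ij equals the minimum over all length-3 walks i = v_0 → v_1 → … → v_3 = j of Σ_t A[v_t][v_{t+1}]. For example, for (i, j) = (0, 1) we minimise over 4 possible intermediate vertex sequences; the minimum is 4, attained along the walk 0 → 1 → 1 → 1.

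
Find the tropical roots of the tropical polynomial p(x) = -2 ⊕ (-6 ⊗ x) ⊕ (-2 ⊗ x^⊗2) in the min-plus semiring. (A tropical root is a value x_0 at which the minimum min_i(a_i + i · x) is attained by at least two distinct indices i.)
Roots: {-4, 4}

Each tropical root is a break point of the lower envelope of the lines y = a_i + i · x (there are 3 lines, with slopes 0, 1, ..., 2). Only the lines that attain the minimum somewhere contribute to roots; other lines are dominated. Here the surviving (envelope) indices are i = 2, i = 1, i = 0.
Intersections between consecutive envelope lines give the roots: for adjacent envelope indices i < j the intersection is x = (a_i − a_j) / (j − i). Reading off the sorted break points: {-4, 4}.
Verification: at each break x_0, at least two indices attain the minimum of min_i(a_i + i · x_0).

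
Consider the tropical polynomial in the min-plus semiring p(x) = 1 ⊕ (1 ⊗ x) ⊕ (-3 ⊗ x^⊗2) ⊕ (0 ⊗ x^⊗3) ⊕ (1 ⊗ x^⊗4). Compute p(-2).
p(-2) = -7

A tropical monomial a ⊗ x^⊗i evaluates to a + i · x. Evaluating each term at x = -2:
  Term 0 contributes 1 + 0 · -2 = 1
  Term 1 contributes 1 + 1 · -2 = -1
  Term 2 contributes -3 + 2 · -2 = -7
  Term 3 contributes 0 + 3 · -2 = -6
  Term 4 contributes 1 + 4 · -2 = -7
p(-2) = ⊕ of these = min[1, -1, -7, -6, -7] = -7.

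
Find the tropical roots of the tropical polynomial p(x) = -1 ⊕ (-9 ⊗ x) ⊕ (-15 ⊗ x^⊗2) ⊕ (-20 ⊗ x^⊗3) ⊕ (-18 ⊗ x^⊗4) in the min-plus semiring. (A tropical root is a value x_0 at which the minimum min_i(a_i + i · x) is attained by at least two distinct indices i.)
Roots: {-2, 5, 6, 8}

Each tropical root is a break point of the lower envelope of the lines y = a_i + i · x (there are 5 lines, with slopes 0, 1, ..., 4). Only the lines that attain the minimum somewhere contribute to roots; other lines are dominated. Here the surviving (envelope) indices are i = 4, i = 3, i = 2, i = 1, i = 0.
Intersections between consecutive envelope lines give the roots: for adjacent envelope indices i < j the intersection is x = (a_i − a_j) / (j − i). Reading off the sorted break points: {-2, 5, 6, 8}.
Verification: at each break x_0, at least two indices attain the minimum of min_i(a_i + i · x_0).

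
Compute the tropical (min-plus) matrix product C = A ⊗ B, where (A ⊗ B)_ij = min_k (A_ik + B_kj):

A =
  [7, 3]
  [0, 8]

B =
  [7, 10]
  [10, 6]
A ⊗ B =
  [13, 9]
  [7, 10]

Apply the min-plus product entry-by-entry:
  C[0][0] = min over k of (A[0][0] + B[0][0] = 7 + 7 = 14, A[0][1] + B[1][0] = 3 + 10 = 13) = 13 (attained at k = 1)
  C[0][1] = min over k of (A[0][0] + B[0][1] = 7 + 10 = 17, A[0][1] + B[1][1] = 3 + 6 = 9) = 9 (attained at k = 1)
  C[1][0] = min over k of (A[1][0] + B[0][0] = 0 + 7 = 7, A[1][1] + B[1][0] = 8 + 10 = 18) = 7 (attained at k = 0)
  C[1][1] = min over k of (A[1][0] + B[0][1] = 0 + 10 = 10, A[1][1] + B[1][1] = 8 + 6 = 14) = 10 (attained at k = 0)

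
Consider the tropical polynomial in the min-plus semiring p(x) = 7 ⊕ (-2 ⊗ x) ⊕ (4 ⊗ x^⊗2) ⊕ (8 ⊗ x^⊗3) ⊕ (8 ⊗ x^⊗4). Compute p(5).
p(5) = 3

A tropical monomial a ⊗ x^⊗i evaluates to a + i · x. Evaluating each term at x = 5:
  Term 0 contributes 7 + 0 · 5 = 7
  Term 1 contributes -2 + 1 · 5 = 3
  Term 2 contributes 4 + 2 · 5 = 14
  Term 3 contributes 8 + 3 · 5 = 23
  Term 4 contributes 8 + 4 · 5 = 28
p(5) = ⊕ of these = min[7, 3, 14, 23, 28] = 3.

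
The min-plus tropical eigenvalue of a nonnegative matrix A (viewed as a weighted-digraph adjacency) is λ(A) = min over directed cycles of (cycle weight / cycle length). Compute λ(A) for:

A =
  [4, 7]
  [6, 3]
λ(A) = 3

Enumerate directed cycles and compute their means (weight / length). Sample:
  cycle 0 → 0: weight = 4, length = 1, mean = 4/1 ≈ 4.000
  cycle 1 → 1: weight = 3, length = 1, mean = 3/1 ≈ 3.000
  cycle 0 → 1 → 0: weight = 13, length = 2, mean = 13/2 ≈ 6.500
  cycle 1 → 0 → 1: weight = 13, length = 2, mean = 13/2 ≈ 6.500
Minimum mean = 3.000, attained e.g. along the cycle 1 → 1 with weight 3 and length 1. So λ(A) = 3/1 = 3.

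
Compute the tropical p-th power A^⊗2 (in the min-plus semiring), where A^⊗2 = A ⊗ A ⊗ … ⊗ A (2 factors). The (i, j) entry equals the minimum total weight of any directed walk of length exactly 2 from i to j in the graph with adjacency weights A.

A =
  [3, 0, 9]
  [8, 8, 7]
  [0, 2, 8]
A^⊗2 =
  [6, 3, 7]
  [7, 8, 15]
  [3, 0, 9]

Each entry (A^⊗2)_ij equals the minimum over all length-2 walks i = v_0 → v_1 → … → v_2 = j of Σ_t A[v_t][v_{t+1}]. For example, for (i, j) = (0, 2) we minimise over 3 possible intermediate vertex sequences; the minimum is 7, attained along the walk 0 → 1 → 2.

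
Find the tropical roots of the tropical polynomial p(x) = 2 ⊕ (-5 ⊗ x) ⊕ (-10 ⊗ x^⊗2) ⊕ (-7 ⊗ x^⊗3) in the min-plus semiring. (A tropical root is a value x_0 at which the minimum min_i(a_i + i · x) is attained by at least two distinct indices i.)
Roots: {-3, 5, 7}

Each tropical root is a break point of the lower envelope of the lines y = a_i + i · x (there are 4 lines, with slopes 0, 1, ..., 3). Only the lines that attain the minimum somewhere contribute to roots; other lines are dominated. Here the surviving (envelope) indices are i = 3, i = 2, i = 1, i = 0.
Intersections between consecutive envelope lines give the roots: for adjacent envelope indices i < j the intersection is x = (a_i − a_j) / (j − i). Reading off the sorted break points: {-3, 5, 7}.
Verification: at each break x_0, at least two indices attain the minimum of min_i(a_i + i · x_0).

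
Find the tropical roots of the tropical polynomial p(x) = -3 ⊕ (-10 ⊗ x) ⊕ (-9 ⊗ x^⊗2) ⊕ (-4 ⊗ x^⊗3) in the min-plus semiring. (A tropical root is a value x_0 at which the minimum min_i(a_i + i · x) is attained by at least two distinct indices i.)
Roots: {-5, -1, 7}

Each tropical root is a break point of the lower envelope of the lines y = a_i + i · x (there are 4 lines, with slopes 0, 1, ..., 3). Only the lines that attain the minimum somewhere contribute to roots; other lines are dominated. Here the surviving (envelope) indices are i = 3, i = 2, i = 1, i = 0.
Intersections between consecutive envelope lines give the roots: for adjacent envelope indices i < j the intersection is x = (a_i − a_j) / (j − i). Reading off the sorted break points: {-5, -1, 7}.
Verification: at each break x_0, at least two indices attain the minimum of min_i(a_i + i · x_0).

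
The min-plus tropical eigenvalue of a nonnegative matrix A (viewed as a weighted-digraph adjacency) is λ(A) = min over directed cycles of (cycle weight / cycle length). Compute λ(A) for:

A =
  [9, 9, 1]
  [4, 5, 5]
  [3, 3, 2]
λ(A) = 2

Enumerate directed cycles and compute their means (weight / length). Sample:
  cycle 0 → 0: weight = 9, length = 1, mean = 9/1 ≈ 9.000
  cycle 1 → 1: weight = 5, length = 1, mean = 5/1 ≈ 5.000
  cycle 2 → 2: weight = 2, length = 1, mean = 2/1 ≈ 2.000
  cycle 0 → 1 → 0: weight = 13, length = 2, mean = 13/2 ≈ 6.500
  cycle 0 → 2 → 0: weight = 4, length = 2, mean = 4/2 ≈ 2.000
  cycle 1 → 0 → 1: weight = 13, length = 2, mean = 13/2 ≈ 6.500
Minimum mean = 2.000, attained e.g. along the cycle 2 → 2 with weight 2 and length 1. So λ(A) = 2/1 = 2.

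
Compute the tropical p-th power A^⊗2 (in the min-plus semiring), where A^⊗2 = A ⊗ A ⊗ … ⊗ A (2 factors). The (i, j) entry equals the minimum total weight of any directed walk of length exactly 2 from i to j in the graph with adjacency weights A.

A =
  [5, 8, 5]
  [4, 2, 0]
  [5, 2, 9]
A^⊗2 =
  [10, 7, 8]
  [5, 2, 2]
  [6, 4, 2]

Each entry (A^⊗2)_ij equals the minimum over all length-2 walks i = v_0 → v_1 → … → v_2 = j of Σ_t A[v_t][v_{t+1}]. For example, for (i, j) = (0, 2) we minimise over 3 possible intermediate vertex sequences; the minimum is 8, attained along the walk 0 → 1 → 2.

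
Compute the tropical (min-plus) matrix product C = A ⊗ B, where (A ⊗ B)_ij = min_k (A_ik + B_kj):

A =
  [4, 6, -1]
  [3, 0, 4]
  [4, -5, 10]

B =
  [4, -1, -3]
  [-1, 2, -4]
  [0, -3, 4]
A ⊗ B =
  [-1, -4, 1]
  [-1, 1, -4]
  [-6, -3, -9]

Apply the min-plus product entry-by-entry:
  C[0][0] = min over k of (A[0][0] + B[0][0] = 4 + 4 = 8, A[0][1] + B[1][0] = 6 + -1 = 5, A[0][2] + B[2][0] = -1 + 0 = -1) = -1 (attained at k = 2)
  C[0][1] = min over k of (A[0][0] + B[0][1] = 4 + -1 = 3, A[0][1] + B[1][1] = 6 + 2 = 8, A[0][2] + B[2][1] = -1 + -3 = -4) = -4 (attained at k = 2)
  C[0][2] = min over k of (A[0][0] + B[0][2] = 4 + -3 = 1, A[0][1] + B[1][2] = 6 + -4 = 2, A[0][2] + B[2][2] = -1 + 4 = 3) = 1 (attained at k = 0)
  C[1][0] = min over k of (A[1][0] + B[0][0] = 3 + 4 = 7, A[1][1] + B[1][0] = 0 + -1 = -1, A[1][2] + B[2][0] = 4 + 0 = 4) = -1 (attained at k = 1)
  C[1][1] = min over k of (A[1][0] + B[0][1] = 3 + -1 = 2, A[1][1] + B[1][1] = 0 + 2 = 2, A[1][2] + B[2][1] = 4 + -3 = 1) = 1 (attained at k = 2)
  C[1][2] = min over k of (A[1][0] + B[0][2] = 3 + -3 = 0, A[1][1] + B[1][2] = 0 + -4 = -4, A[1][2] + B[2][2] = 4 + 4 = 8) = -4 (attained at k = 1)
  C[2][0] = min over k of (A[2][0] + B[0][0] = 4 + 4 = 8, A[2][1] + B[1][0] = -5 + -1 = -6, A[2][2] + B[2][0] = 10 + 0 = 10) = -6 (attained at k = 1)
  C[2][1] = min over k of (A[2][0] + B[0][1] = 4 + -1 = 3, A[2][1] + B[1][1] = -5 + 2 = -3, A[2][2] + B[2][1] = 10 + -3 = 7) = -3 (attained at k = 1)
  C[2][2] = min over k of (A[2][0] + B[0][2] = 4 + -3 = 1, A[2][1] + B[1][2] = -5 + -4 = -9, A[2][2] + B[2][2] = 10 + 4 = 14) = -9 (attained at k = 1)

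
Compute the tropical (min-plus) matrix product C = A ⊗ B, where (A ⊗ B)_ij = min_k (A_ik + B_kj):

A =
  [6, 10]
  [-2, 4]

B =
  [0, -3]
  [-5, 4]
A ⊗ B =
  [5, 3]
  [-2, -5]

Apply the min-plus product entry-by-entry:
  C[0][0] = min over k of (A[0][0] + B[0][0] = 6 + 0 = 6, A[0][1] + B[1][0] = 10 + -5 = 5) = 5 (attained at k = 1)
  C[0][1] = min over k of (A[0][0] + B[0][1] = 6 + -3 = 3, A[0][1] + B[1][1] = 10 + 4 = 14) = 3 (attained at k = 0)
  C[1][0] = min over k of (A[1][0] + B[0][0] = -2 + 0 = -2, A[1][1] + B[1][0] = 4 + -5 = -1) = -2 (attained at k = 0)
  C[1][1] = min over k of (A[1][0] + B[0][1] = -2 + -3 = -5, A[1][1] + B[1][1] = 4 + 4 = 8) = -5 (attained at k = 0)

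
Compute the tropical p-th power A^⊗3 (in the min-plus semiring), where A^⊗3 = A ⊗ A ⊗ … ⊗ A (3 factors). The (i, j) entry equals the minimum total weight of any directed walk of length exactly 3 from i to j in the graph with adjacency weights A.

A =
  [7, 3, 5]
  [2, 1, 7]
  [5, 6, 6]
A^⊗3 =
  [6, 5, 10]
  [4, 3, 8]
  [9, 8, 13]

Each entry (A^⊗3)_ij equals the minimum over all length-3 walks i = v_0 → v_1 → … → v_3 = j of Σ_t A[v_t][v_{t+1}]. For example, for (i, j) = (0, 2) we minimise over 9 possible intermediate vertex sequences; the minimum is 10, attained along the walk 0 → 1 → 0 → 2.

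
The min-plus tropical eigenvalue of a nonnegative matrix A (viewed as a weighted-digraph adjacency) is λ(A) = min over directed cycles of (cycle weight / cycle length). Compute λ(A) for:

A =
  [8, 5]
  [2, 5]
λ(A) = 7/2

Enumerate directed cycles and compute their means (weight / length). Sample:
  cycle 0 → 0: weight = 8, length = 1, mean = 8/1 ≈ 8.000
  cycle 1 → 1: weight = 5, length = 1, mean = 5/1 ≈ 5.000
  cycle 0 → 1 → 0: weight = 7, length = 2, mean = 7/2 ≈ 3.500
  cycle 1 → 0 → 1: weight = 7, length = 2, mean = 7/2 ≈ 3.500
Minimum mean = 3.500, attained e.g. along the cycle 0 → 1 → 0 with weight 7 and length 2. So λ(A) = 7/2 = 7/2.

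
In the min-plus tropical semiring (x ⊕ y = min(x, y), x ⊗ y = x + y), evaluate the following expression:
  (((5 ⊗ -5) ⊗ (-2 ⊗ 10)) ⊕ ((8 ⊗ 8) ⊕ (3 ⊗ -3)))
(((5 ⊗ -5) ⊗ (-2 ⊗ 10)) ⊕ ((8 ⊗ 8) ⊕ (3 ⊗ -3))) = 0

Expand innermost to outermost. Recall ⊕ takes the minimum of its arguments and ⊗ takes their sum. Working out the expression (((5 ⊗ -5) ⊗ (-2 ⊗ 10)) ⊕ ((8 ⊗ 8) ⊕ (3 ⊗ -3))) gives 0.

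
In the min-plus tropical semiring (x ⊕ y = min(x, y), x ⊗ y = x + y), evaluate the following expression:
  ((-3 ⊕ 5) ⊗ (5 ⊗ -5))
((-3 ⊕ 5) ⊗ (5 ⊗ -5)) = -3

Expand innermost to outermost. Recall ⊕ takes the minimum of its arguments and ⊗ takes their sum. Working out the expression ((-3 ⊕ 5) ⊗ (5 ⊗ -5)) gives -3.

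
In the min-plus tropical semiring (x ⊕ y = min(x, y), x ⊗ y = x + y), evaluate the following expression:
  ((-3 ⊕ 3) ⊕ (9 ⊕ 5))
((-3 ⊕ 3) ⊕ (9 ⊕ 5)) = -3

Expand innermost to outermost. Recall ⊕ takes the minimum of its arguments and ⊗ takes their sum. Working out the expression ((-3 ⊕ 3) ⊕ (9 ⊕ 5)) gives -3.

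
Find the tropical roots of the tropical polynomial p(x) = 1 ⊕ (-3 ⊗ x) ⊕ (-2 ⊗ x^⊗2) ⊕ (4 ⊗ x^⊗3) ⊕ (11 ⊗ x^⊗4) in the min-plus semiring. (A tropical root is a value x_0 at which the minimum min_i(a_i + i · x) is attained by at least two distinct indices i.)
Roots: {-7, -6, -1, 4}

Each tropical root is a break point of the lower envelope of the lines y = a_i + i · x (there are 5 lines, with slopes 0, 1, ..., 4). Only the lines that attain the minimum somewhere contribute to roots; other lines are dominated. Here the surviving (envelope) indices are i = 4, i = 3, i = 2, i = 1, i = 0.
Intersections between consecutive envelope lines give the roots: for adjacent envelope indices i < j the intersection is x = (a_i − a_j) / (j − i). Reading off the sorted break points: {-7, -6, -1, 4}.
Verification: at each break x_0, at least two indices attain the minimum of min_i(a_i + i · x_0).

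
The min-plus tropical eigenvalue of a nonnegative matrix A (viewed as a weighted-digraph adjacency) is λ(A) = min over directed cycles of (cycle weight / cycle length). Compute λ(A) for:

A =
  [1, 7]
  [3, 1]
λ(A) = 1

Enumerate directed cycles and compute their means (weight / length). Sample:
  cycle 0 → 0: weight = 1, length = 1, mean = 1/1 ≈ 1.000
  cycle 1 → 1: weight = 1, length = 1, mean = 1/1 ≈ 1.000
  cycle 0 → 1 → 0: weight = 10, length = 2, mean = 10/2 ≈ 5.000
  cycle 1 → 0 → 1: weight = 10, length = 2, mean = 10/2 ≈ 5.000
Minimum mean = 1.000, attained e.g. along the cycle 0 → 0 with weight 1 and length 1. So λ(A) = 1/1 = 1.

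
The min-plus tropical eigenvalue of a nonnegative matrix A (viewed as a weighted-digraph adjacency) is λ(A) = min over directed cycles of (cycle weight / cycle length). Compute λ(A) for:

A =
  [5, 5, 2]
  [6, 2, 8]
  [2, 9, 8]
λ(A) = 2

Enumerate directed cycles and compute their means (weight / length). Sample:
  cycle 0 → 0: weight = 5, length = 1, mean = 5/1 ≈ 5.000
  cycle 1 → 1: weight = 2, length = 1, mean = 2/1 ≈ 2.000
  cycle 2 → 2: weight = 8, length = 1, mean = 8/1 ≈ 8.000
  cycle 0 → 1 → 0: weight = 11, length = 2, mean = 11/2 ≈ 5.500
  cycle 0 → 2 → 0: weight = 4, length = 2, mean = 4/2 ≈ 2.000
  cycle 1 → 0 → 1: weight = 11, length = 2, mean = 11/2 ≈ 5.500
Minimum mean = 2.000, attained e.g. along the cycle 1 → 1 with weight 2 and length 1. So λ(A) = 2/1 = 2.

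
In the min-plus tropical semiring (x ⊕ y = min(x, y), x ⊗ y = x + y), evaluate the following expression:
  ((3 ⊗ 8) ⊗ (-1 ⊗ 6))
((3 ⊗ 8) ⊗ (-1 ⊗ 6)) = 16

Expand innermost to outermost. Recall ⊕ takes the minimum of its arguments and ⊗ takes their sum. Working out the expression ((3 ⊗ 8) ⊗ (-1 ⊗ 6)) gives 16.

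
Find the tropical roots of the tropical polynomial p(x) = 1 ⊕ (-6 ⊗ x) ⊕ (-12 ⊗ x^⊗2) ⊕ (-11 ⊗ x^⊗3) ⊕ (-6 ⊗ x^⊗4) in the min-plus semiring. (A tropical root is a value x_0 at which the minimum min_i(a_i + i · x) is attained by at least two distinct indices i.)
Roots: {-5, -1, 6, 7}

Each tropical root is a break point of the lower envelope of the lines y = a_i + i · x (there are 5 lines, with slopes 0, 1, ..., 4). Only the lines that attain the minimum somewhere contribute to roots; other lines are dominated. Here the surviving (envelope) indices are i = 4, i = 3, i = 2, i = 1, i = 0.
Intersections between consecutive envelope lines give the roots: for adjacent envelope indices i < j the intersection is x = (a_i − a_j) / (j − i). Reading off the sorted break points: {-5, -1, 6, 7}.
Verification: at each break x_0, at least two indices attain the minimum of min_i(a_i + i · x_0).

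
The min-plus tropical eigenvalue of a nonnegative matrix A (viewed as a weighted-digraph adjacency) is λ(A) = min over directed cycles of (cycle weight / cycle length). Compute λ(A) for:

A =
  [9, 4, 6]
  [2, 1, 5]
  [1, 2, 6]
λ(A) = 1

Enumerate directed cycles and compute their means (weight / length). Sample:
  cycle 0 → 0: weight = 9, length = 1, mean = 9/1 ≈ 9.000
  cycle 1 → 1: weight = 1, length = 1, mean = 1/1 ≈ 1.000
  cycle 2 → 2: weight = 6, length = 1, mean = 6/1 ≈ 6.000
  cycle 0 → 1 → 0: weight = 6, length = 2, mean = 6/2 ≈ 3.000
  cycle 0 → 2 → 0: weight = 7, length = 2, mean = 7/2 ≈ 3.500
  cycle 1 → 0 → 1: weight = 6, length = 2, mean = 6/2 ≈ 3.000
Minimum mean = 1.000, attained e.g. along the cycle 1 → 1 with weight 1 and length 1. So λ(A) = 1/1 = 1.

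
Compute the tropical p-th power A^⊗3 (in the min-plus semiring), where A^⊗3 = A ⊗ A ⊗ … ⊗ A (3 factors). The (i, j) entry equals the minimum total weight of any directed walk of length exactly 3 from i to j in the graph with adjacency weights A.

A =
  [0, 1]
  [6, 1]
A^⊗3 =
  [0, 1]
  [6, 3]

Each entry (A^⊗3)_ij equals the minimum over all length-3 walks i = v_0 → v_1 → … → v_3 = j of Σ_t A[v_t][v_{t+1}]. For example, for (i, j) = (0, 1) we minimise over 4 possible intermediate vertex sequences; the minimum is 1, attained along the walk 0 → 0 → 0 → 1.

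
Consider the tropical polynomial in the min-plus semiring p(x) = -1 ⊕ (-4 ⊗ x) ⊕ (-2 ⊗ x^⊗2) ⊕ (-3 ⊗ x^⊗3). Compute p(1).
p(1) = -3

A tropical monomial a ⊗ x^⊗i evaluates to a + i · x. Evaluating each term at x = 1:
  Term 0 contributes -1 + 0 · 1 = -1
  Term 1 contributes -4 + 1 · 1 = -3
  Term 2 contributes -2 + 2 · 1 = 0
  Term 3 contributes -3 + 3 · 1 = 0
p(1) = ⊕ of these = min[-1, -3, 0, 0] = -3.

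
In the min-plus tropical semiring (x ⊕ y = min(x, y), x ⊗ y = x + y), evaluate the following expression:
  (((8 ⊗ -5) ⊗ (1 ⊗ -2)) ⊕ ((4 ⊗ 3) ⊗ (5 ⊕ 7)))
(((8 ⊗ -5) ⊗ (1 ⊗ -2)) ⊕ ((4 ⊗ 3) ⊗ (5 ⊕ 7))) = 2

Expand innermost to outermost. Recall ⊕ takes the minimum of its arguments and ⊗ takes their sum. Working out the expression (((8 ⊗ -5) ⊗ (1 ⊗ -2)) ⊕ ((4 ⊗ 3) ⊗ (5 ⊕ 7))) gives 2.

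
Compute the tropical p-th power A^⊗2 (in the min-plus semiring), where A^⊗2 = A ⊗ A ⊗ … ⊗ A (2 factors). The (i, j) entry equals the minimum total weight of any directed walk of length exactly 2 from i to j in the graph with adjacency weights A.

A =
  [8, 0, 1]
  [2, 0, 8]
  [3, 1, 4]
A^⊗2 =
  [2, 0, 5]
  [2, 0, 3]
  [3, 1, 4]

Each entry (A^⊗2)_ij equals the minimum over all length-2 walks i = v_0 → v_1 → … → v_2 = j of Σ_t A[v_t][v_{t+1}]. For example, for (i, j) = (0, 2) we minimise over 3 possible intermediate vertex sequences; the minimum is 5, attained along the walk 0 → 2 → 2.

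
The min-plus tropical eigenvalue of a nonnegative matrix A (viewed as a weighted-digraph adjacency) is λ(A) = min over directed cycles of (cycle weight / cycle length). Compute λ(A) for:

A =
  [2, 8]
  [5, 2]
λ(A) = 2

Enumerate directed cycles and compute their means (weight / length). Sample:
  cycle 0 → 0: weight = 2, length = 1, mean = 2/1 ≈ 2.000
  cycle 1 → 1: weight = 2, length = 1, mean = 2/1 ≈ 2.000
  cycle 0 → 1 → 0: weight = 13, length = 2, mean = 13/2 ≈ 6.500
  cycle 1 → 0 → 1: weight = 13, length = 2, mean = 13/2 ≈ 6.500
Minimum mean = 2.000, attained e.g. along the cycle 0 → 0 with weight 2 and length 1. So λ(A) = 2/1 = 2.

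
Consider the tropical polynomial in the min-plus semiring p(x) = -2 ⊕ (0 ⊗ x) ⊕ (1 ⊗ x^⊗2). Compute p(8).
p(8) = -2

A tropical monomial a ⊗ x^⊗i evaluates to a + i · x. Evaluating each term at x = 8:
  Term 0 contributes -2 + 0 · 8 = -2
  Term 1 contributes 0 + 1 · 8 = 8
  Term 2 contributes 1 + 2 · 8 = 17
p(8) = ⊕ of these = min[-2, 8, 17] = -2.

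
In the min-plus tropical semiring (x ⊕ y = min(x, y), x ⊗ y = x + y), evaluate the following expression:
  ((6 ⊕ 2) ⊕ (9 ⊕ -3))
((6 ⊕ 2) ⊕ (9 ⊕ -3)) = -3

Expand innermost to outermost. Recall ⊕ takes the minimum of its arguments and ⊗ takes their sum. Working out the expression ((6 ⊕ 2) ⊕ (9 ⊕ -3)) gives -3.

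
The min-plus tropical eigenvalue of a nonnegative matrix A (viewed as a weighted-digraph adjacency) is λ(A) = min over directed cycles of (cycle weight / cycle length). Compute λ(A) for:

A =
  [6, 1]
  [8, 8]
λ(A) = 9/2

Enumerate directed cycles and compute their means (weight / length). Sample:
  cycle 0 → 0: weight = 6, length = 1, mean = 6/1 ≈ 6.000
  cycle 1 → 1: weight = 8, length = 1, mean = 8/1 ≈ 8.000
  cycle 0 → 1 → 0: weight = 9, length = 2, mean = 9/2 ≈ 4.500
  cycle 1 → 0 → 1: weight = 9, length = 2, mean = 9/2 ≈ 4.500
Minimum mean = 4.500, attained e.g. along the cycle 0 → 1 → 0 with weight 9 and length 2. So λ(A) = 9/2 = 9/2.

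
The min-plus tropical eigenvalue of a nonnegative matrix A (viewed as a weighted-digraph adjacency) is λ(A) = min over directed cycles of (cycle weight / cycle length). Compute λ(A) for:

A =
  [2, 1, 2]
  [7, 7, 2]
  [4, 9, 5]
λ(A) = 2

Enumerate directed cycles and compute their means (weight / length). Sample:
  cycle 0 → 0: weight = 2, length = 1, mean = 2/1 ≈ 2.000
  cycle 1 → 1: weight = 7, length = 1, mean = 7/1 ≈ 7.000
  cycle 2 → 2: weight = 5, length = 1, mean = 5/1 ≈ 5.000
  cycle 0 → 1 → 0: weight = 8, length = 2, mean = 8/2 ≈ 4.000
  cycle 0 → 2 → 0: weight = 6, length = 2, mean = 6/2 ≈ 3.000
  cycle 1 → 0 → 1: weight = 8, length = 2, mean = 8/2 ≈ 4.000
Minimum mean = 2.000, attained e.g. along the cycle 0 → 0 with weight 2 and length 1. So λ(A) = 2/1 = 2.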